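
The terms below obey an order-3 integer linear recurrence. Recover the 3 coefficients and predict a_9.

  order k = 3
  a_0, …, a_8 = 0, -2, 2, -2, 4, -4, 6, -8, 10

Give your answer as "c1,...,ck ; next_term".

  a_3 = 0·2 + 1·-2 + -1·0 = -2
  a_4 = 0·-2 + 1·2 + -1·-2 = 4
  a_5 = 0·4 + 1·-2 + -1·2 = -4
  a_6 = 0·-4 + 1·4 + -1·-2 = 6
  a_7 = 0·6 + 1·-4 + -1·4 = -8
  a_8 = 0·-8 + 1·6 + -1·-4 = 10
  a_9 = 0·10 + 1·-8 + -1·6 = -14

0,1,-1 ; -14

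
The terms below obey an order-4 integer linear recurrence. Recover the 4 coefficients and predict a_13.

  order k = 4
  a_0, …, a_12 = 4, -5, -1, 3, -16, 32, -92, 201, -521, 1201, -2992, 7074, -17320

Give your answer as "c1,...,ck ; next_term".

  a_4 = -1·3 + 4·-1 + 1·-5 + -1·4 = -16
  a_5 = -1·-16 + 4·3 + 1·-1 + -1·-5 = 32
  a_6 = -1·32 + 4·-16 + 1·3 + -1·-1 = -92
  a_7 = -1·-92 + 4·32 + 1·-16 + -1·3 = 201
  a_8 = -1·201 + 4·-92 + 1·32 + -1·-16 = -521
  a_9 = -1·-521 + 4·201 + 1·-92 + -1·32 = 1201
  a_10 = -1·1201 + 4·-521 + 1·201 + -1·-92 = -2992
  a_11 = -1·-2992 + 4·1201 + 1·-521 + -1·201 = 7074
  a_12 = -1·7074 + 4·-2992 + 1·1201 + -1·-521 = -17320
  a_13 = -1·-17320 + 4·7074 + 1·-2992 + -1·1201 = 41423

-1,4,1,-1 ; 41423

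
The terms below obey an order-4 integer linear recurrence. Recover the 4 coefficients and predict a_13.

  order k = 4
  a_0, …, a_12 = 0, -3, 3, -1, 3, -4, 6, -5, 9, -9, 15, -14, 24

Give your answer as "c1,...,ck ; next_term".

  a_4 = 0·-1 + 1·3 + 0·-3 + 1·0 = 3
  a_5 = 0·3 + 1·-1 + 0·3 + 1·-3 = -4
  a_6 = 0·-4 + 1·3 + 0·-1 + 1·3 = 6
  a_7 = 0·6 + 1·-4 + 0·3 + 1·-1 = -5
  a_8 = 0·-5 + 1·6 + 0·-4 + 1·3 = 9
  a_9 = 0·9 + 1·-5 + 0·6 + 1·-4 = -9
  a_10 = 0·-9 + 1·9 + 0·-5 + 1·6 = 15
  a_11 = 0·15 + 1·-9 + 0·9 + 1·-5 = -14
  a_12 = 0·-14 + 1·15 + 0·-9 + 1·9 = 24
  a_13 = 0·24 + 1·-14 + 0·15 + 1·-9 = -23

0,1,0,1 ; -23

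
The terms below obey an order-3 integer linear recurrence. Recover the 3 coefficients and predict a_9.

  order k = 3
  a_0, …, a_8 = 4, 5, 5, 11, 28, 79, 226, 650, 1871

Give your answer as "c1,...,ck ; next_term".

3,0,-1 ; 5387

  a_3 = 3·5 + 0·5 + -1·4 = 11
  a_4 = 3·11 + 0·5 + -1·5 = 28
  a_5 = 3·28 + 0·11 + -1·5 = 79
  a_6 = 3·79 + 0·28 + -1·11 = 226
  a_7 = 3·226 + 0·79 + -1·28 = 650
  a_8 = 3·650 + 0·226 + -1·79 = 1871
  a_9 = 3·1871 + 0·650 + -1·226 = 5387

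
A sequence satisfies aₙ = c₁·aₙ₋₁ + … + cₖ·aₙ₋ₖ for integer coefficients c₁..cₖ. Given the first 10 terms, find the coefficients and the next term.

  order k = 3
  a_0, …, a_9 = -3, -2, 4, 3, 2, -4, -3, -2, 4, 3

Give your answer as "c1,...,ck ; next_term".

0,0,-1 ; 2

  a_3 = 0·4 + 0·-2 + -1·-3 = 3
  a_4 = 0·3 + 0·4 + -1·-2 = 2
  a_5 = 0·2 + 0·3 + -1·4 = -4
  a_6 = 0·-4 + 0·2 + -1·3 = -3
  a_7 = 0·-3 + 0·-4 + -1·2 = -2
  a_8 = 0·-2 + 0·-3 + -1·-4 = 4
  a_9 = 0·4 + 0·-2 + -1·-3 = 3
  a_10 = 0·3 + 0·4 + -1·-2 = 2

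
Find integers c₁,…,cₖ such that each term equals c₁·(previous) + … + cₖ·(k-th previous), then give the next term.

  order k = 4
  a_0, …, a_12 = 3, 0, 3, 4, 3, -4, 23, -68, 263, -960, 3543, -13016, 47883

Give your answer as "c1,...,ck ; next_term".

  a_4 = -3·4 + 2·3 + -1·0 + 3·3 = 3
  a_5 = -3·3 + 2·4 + -1·3 + 3·0 = -4
  a_6 = -3·-4 + 2·3 + -1·4 + 3·3 = 23
  a_7 = -3·23 + 2·-4 + -1·3 + 3·4 = -68
  a_8 = -3·-68 + 2·23 + -1·-4 + 3·3 = 263
  a_9 = -3·263 + 2·-68 + -1·23 + 3·-4 = -960
  a_10 = -3·-960 + 2·263 + -1·-68 + 3·23 = 3543
  a_11 = -3·3543 + 2·-960 + -1·263 + 3·-68 = -13016
  a_12 = -3·-13016 + 2·3543 + -1·-960 + 3·263 = 47883
  a_13 = -3·47883 + 2·-13016 + -1·3543 + 3·-960 = -176104

-3,2,-1,3 ; -176104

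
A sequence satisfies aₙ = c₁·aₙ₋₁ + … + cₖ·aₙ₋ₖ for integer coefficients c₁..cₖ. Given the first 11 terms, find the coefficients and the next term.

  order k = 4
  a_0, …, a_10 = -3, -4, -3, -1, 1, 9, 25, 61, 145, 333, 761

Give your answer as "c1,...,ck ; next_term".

  a_4 = 2·-1 + 1·-3 + 0·-4 + -2·-3 = 1
  a_5 = 2·1 + 1·-1 + 0·-3 + -2·-4 = 9
  a_6 = 2·9 + 1·1 + 0·-1 + -2·-3 = 25
  a_7 = 2·25 + 1·9 + 0·1 + -2·-1 = 61
  a_8 = 2·61 + 1·25 + 0·9 + -2·1 = 145
  a_9 = 2·145 + 1·61 + 0·25 + -2·9 = 333
  a_10 = 2·333 + 1·145 + 0·61 + -2·25 = 761
  a_11 = 2·761 + 1·333 + 0·145 + -2·61 = 1733

2,1,0,-2 ; 1733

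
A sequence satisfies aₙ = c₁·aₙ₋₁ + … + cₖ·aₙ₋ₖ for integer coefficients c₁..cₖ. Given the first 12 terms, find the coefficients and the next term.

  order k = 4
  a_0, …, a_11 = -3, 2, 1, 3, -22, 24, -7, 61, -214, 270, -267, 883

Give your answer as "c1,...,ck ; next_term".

-1,-1,-3,4 ; -2282

  a_4 = -1·3 + -1·1 + -3·2 + 4·-3 = -22
  a_5 = -1·-22 + -1·3 + -3·1 + 4·2 = 24
  a_6 = -1·24 + -1·-22 + -3·3 + 4·1 = -7
  a_7 = -1·-7 + -1·24 + -3·-22 + 4·3 = 61
  a_8 = -1·61 + -1·-7 + -3·24 + 4·-22 = -214
  a_9 = -1·-214 + -1·61 + -3·-7 + 4·24 = 270
  a_10 = -1·270 + -1·-214 + -3·61 + 4·-7 = -267
  a_11 = -1·-267 + -1·270 + -3·-214 + 4·61 = 883
  a_12 = -1·883 + -1·-267 + -3·270 + 4·-214 = -2282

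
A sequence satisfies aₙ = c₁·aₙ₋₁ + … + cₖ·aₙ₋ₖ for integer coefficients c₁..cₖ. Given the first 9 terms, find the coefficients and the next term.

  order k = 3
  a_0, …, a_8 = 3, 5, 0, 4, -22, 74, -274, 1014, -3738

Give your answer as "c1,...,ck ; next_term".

-3,2,-2 ; 13790

  a_3 = -3·0 + 2·5 + -2·3 = 4
  a_4 = -3·4 + 2·0 + -2·5 = -22
  a_5 = -3·-22 + 2·4 + -2·0 = 74
  a_6 = -3·74 + 2·-22 + -2·4 = -274
  a_7 = -3·-274 + 2·74 + -2·-22 = 1014
  a_8 = -3·1014 + 2·-274 + -2·74 = -3738
  a_9 = -3·-3738 + 2·1014 + -2·-274 = 13790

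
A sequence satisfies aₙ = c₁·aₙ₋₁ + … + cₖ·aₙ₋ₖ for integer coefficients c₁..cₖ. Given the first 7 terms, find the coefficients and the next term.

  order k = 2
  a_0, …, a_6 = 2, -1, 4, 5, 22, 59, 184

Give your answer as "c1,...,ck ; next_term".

  a_2 = 2·-1 + 3·2 = 4
  a_3 = 2·4 + 3·-1 = 5
  a_4 = 2·5 + 3·4 = 22
  a_5 = 2·22 + 3·5 = 59
  a_6 = 2·59 + 3·22 = 184
  a_7 = 2·184 + 3·59 = 545

2,3 ; 545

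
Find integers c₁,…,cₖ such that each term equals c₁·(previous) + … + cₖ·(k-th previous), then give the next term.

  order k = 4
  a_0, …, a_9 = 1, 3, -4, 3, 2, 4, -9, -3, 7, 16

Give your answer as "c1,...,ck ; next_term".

0,-1,-1,1 ; -13

  a_4 = 0·3 + -1·-4 + -1·3 + 1·1 = 2
  a_5 = 0·2 + -1·3 + -1·-4 + 1·3 = 4
  a_6 = 0·4 + -1·2 + -1·3 + 1·-4 = -9
  a_7 = 0·-9 + -1·4 + -1·2 + 1·3 = -3
  a_8 = 0·-3 + -1·-9 + -1·4 + 1·2 = 7
  a_9 = 0·7 + -1·-3 + -1·-9 + 1·4 = 16
  a_10 = 0·16 + -1·7 + -1·-3 + 1·-9 = -13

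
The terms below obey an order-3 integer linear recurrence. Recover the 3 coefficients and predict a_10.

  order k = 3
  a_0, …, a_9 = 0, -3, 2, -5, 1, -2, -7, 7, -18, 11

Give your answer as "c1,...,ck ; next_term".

-1,1,2 ; -15

  a_3 = -1·2 + 1·-3 + 2·0 = -5
  a_4 = -1·-5 + 1·2 + 2·-3 = 1
  a_5 = -1·1 + 1·-5 + 2·2 = -2
  a_6 = -1·-2 + 1·1 + 2·-5 = -7
  a_7 = -1·-7 + 1·-2 + 2·1 = 7
  a_8 = -1·7 + 1·-7 + 2·-2 = -18
  a_9 = -1·-18 + 1·7 + 2·-7 = 11
  a_10 = -1·11 + 1·-18 + 2·7 = -15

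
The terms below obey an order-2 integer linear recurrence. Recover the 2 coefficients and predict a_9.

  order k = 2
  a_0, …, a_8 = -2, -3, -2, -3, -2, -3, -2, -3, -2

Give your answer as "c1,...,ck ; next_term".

0,1 ; -3

  a_2 = 0·-3 + 1·-2 = -2
  a_3 = 0·-2 + 1·-3 = -3
  a_4 = 0·-3 + 1·-2 = -2
  a_5 = 0·-2 + 1·-3 = -3
  a_6 = 0·-3 + 1·-2 = -2
  a_7 = 0·-2 + 1·-3 = -3
  a_8 = 0·-3 + 1·-2 = -2
  a_9 = 0·-2 + 1·-3 = -3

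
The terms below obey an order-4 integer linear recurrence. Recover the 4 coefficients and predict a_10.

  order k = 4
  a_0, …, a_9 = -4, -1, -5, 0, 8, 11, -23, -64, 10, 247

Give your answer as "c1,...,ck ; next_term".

  a_4 = 1·0 + -3·-5 + -1·-1 + 2·-4 = 8
  a_5 = 1·8 + -3·0 + -1·-5 + 2·-1 = 11
  a_6 = 1·11 + -3·8 + -1·0 + 2·-5 = -23
  a_7 = 1·-23 + -3·11 + -1·8 + 2·0 = -64
  a_8 = 1·-64 + -3·-23 + -1·11 + 2·8 = 10
  a_9 = 1·10 + -3·-64 + -1·-23 + 2·11 = 247
  a_10 = 1·247 + -3·10 + -1·-64 + 2·-23 = 235

1,-3,-1,2 ; 235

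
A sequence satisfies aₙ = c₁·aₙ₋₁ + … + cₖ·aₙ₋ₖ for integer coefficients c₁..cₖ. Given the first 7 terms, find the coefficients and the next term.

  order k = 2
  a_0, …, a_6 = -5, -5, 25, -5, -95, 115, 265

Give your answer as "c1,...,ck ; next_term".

  a_2 = -1·-5 + -4·-5 = 25
  a_3 = -1·25 + -4·-5 = -5
  a_4 = -1·-5 + -4·25 = -95
  a_5 = -1·-95 + -4·-5 = 115
  a_6 = -1·115 + -4·-95 = 265
  a_7 = -1·265 + -4·115 = -725

-1,-4 ; -725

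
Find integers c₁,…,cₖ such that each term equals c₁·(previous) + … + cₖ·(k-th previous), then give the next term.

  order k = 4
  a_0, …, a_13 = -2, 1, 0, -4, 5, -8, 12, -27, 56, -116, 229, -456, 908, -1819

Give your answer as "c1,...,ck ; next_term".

-2,0,1,2 ; 3640

  a_4 = -2·-4 + 0·0 + 1·1 + 2·-2 = 5
  a_5 = -2·5 + 0·-4 + 1·0 + 2·1 = -8
  a_6 = -2·-8 + 0·5 + 1·-4 + 2·0 = 12
  a_7 = -2·12 + 0·-8 + 1·5 + 2·-4 = -27
  a_8 = -2·-27 + 0·12 + 1·-8 + 2·5 = 56
  a_9 = -2·56 + 0·-27 + 1·12 + 2·-8 = -116
  a_10 = -2·-116 + 0·56 + 1·-27 + 2·12 = 229
  a_11 = -2·229 + 0·-116 + 1·56 + 2·-27 = -456
  a_12 = -2·-456 + 0·229 + 1·-116 + 2·56 = 908
  a_13 = -2·908 + 0·-456 + 1·229 + 2·-116 = -1819
  a_14 = -2·-1819 + 0·908 + 1·-456 + 2·229 = 3640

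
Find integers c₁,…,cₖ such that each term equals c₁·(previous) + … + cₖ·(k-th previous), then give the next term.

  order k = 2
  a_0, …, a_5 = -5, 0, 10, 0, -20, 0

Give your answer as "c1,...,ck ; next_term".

0,-2 ; 40

  a_2 = 0·0 + -2·-5 = 10
  a_3 = 0·10 + -2·0 = 0
  a_4 = 0·0 + -2·10 = -20
  a_5 = 0·-20 + -2·0 = 0
  a_6 = 0·0 + -2·-20 = 40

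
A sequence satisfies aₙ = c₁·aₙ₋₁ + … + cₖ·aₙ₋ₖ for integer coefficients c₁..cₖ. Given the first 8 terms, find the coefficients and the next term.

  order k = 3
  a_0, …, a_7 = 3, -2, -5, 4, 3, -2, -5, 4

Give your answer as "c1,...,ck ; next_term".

  a_3 = -1·-5 + -1·-2 + -1·3 = 4
  a_4 = -1·4 + -1·-5 + -1·-2 = 3
  a_5 = -1·3 + -1·4 + -1·-5 = -2
  a_6 = -1·-2 + -1·3 + -1·4 = -5
  a_7 = -1·-5 + -1·-2 + -1·3 = 4
  a_8 = -1·4 + -1·-5 + -1·-2 = 3

-1,-1,-1 ; 3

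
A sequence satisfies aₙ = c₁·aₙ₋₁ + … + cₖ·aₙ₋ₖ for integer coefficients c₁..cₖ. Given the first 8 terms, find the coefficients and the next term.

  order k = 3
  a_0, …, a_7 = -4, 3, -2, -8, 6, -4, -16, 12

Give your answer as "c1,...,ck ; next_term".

  a_3 = 0·-2 + 0·3 + 2·-4 = -8
  a_4 = 0·-8 + 0·-2 + 2·3 = 6
  a_5 = 0·6 + 0·-8 + 2·-2 = -4
  a_6 = 0·-4 + 0·6 + 2·-8 = -16
  a_7 = 0·-16 + 0·-4 + 2·6 = 12
  a_8 = 0·12 + 0·-16 + 2·-4 = -8

0,0,2 ; -8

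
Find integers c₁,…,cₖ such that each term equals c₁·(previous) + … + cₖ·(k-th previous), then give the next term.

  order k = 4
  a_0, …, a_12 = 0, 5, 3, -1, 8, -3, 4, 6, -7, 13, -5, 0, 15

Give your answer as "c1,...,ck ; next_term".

  a_4 = 0·-1 + 1·3 + 1·5 + -1·0 = 8
  a_5 = 0·8 + 1·-1 + 1·3 + -1·5 = -3
  a_6 = 0·-3 + 1·8 + 1·-1 + -1·3 = 4
  a_7 = 0·4 + 1·-3 + 1·8 + -1·-1 = 6
  a_8 = 0·6 + 1·4 + 1·-3 + -1·8 = -7
  a_9 = 0·-7 + 1·6 + 1·4 + -1·-3 = 13
  a_10 = 0·13 + 1·-7 + 1·6 + -1·4 = -5
  a_11 = 0·-5 + 1·13 + 1·-7 + -1·6 = 0
  a_12 = 0·0 + 1·-5 + 1·13 + -1·-7 = 15
  a_13 = 0·15 + 1·0 + 1·-5 + -1·13 = -18

0,1,1,-1 ; -18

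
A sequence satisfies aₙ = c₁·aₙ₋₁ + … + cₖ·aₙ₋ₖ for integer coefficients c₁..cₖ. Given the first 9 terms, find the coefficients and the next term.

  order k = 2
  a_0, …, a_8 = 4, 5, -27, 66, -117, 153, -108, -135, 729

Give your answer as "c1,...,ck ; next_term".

-3,-3 ; -1782

  a_2 = -3·5 + -3·4 = -27
  a_3 = -3·-27 + -3·5 = 66
  a_4 = -3·66 + -3·-27 = -117
  a_5 = -3·-117 + -3·66 = 153
  a_6 = -3·153 + -3·-117 = -108
  a_7 = -3·-108 + -3·153 = -135
  a_8 = -3·-135 + -3·-108 = 729
  a_9 = -3·729 + -3·-135 = -1782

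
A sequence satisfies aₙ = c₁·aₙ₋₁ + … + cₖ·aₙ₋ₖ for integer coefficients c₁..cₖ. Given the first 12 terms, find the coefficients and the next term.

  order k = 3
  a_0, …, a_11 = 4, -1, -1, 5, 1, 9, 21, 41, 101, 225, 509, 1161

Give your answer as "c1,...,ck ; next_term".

  a_3 = 1·-1 + 2·-1 + 2·4 = 5
  a_4 = 1·5 + 2·-1 + 2·-1 = 1
  a_5 = 1·1 + 2·5 + 2·-1 = 9
  a_6 = 1·9 + 2·1 + 2·5 = 21
  a_7 = 1·21 + 2·9 + 2·1 = 41
  a_8 = 1·41 + 2·21 + 2·9 = 101
  a_9 = 1·101 + 2·41 + 2·21 = 225
  a_10 = 1·225 + 2·101 + 2·41 = 509
  a_11 = 1·509 + 2·225 + 2·101 = 1161
  a_12 = 1·1161 + 2·509 + 2·225 = 2629

1,2,2 ; 2629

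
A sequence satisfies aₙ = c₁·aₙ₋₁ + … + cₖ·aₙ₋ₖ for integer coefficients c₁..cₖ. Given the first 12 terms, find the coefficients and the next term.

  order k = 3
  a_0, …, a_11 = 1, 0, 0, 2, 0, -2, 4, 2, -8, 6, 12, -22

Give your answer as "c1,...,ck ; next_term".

0,-1,2 ; 0

  a_3 = 0·0 + -1·0 + 2·1 = 2
  a_4 = 0·2 + -1·0 + 2·0 = 0
  a_5 = 0·0 + -1·2 + 2·0 = -2
  a_6 = 0·-2 + -1·0 + 2·2 = 4
  a_7 = 0·4 + -1·-2 + 2·0 = 2
  a_8 = 0·2 + -1·4 + 2·-2 = -8
  a_9 = 0·-8 + -1·2 + 2·4 = 6
  a_10 = 0·6 + -1·-8 + 2·2 = 12
  a_11 = 0·12 + -1·6 + 2·-8 = -22
  a_12 = 0·-22 + -1·12 + 2·6 = 0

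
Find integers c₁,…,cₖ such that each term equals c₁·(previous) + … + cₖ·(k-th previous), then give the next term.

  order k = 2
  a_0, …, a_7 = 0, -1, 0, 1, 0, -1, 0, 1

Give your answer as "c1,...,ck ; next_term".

0,-1 ; 0

  a_2 = 0·-1 + -1·0 = 0
  a_3 = 0·0 + -1·-1 = 1
  a_4 = 0·1 + -1·0 = 0
  a_5 = 0·0 + -1·1 = -1
  a_6 = 0·-1 + -1·0 = 0
  a_7 = 0·0 + -1·-1 = 1
  a_8 = 0·1 + -1·0 = 0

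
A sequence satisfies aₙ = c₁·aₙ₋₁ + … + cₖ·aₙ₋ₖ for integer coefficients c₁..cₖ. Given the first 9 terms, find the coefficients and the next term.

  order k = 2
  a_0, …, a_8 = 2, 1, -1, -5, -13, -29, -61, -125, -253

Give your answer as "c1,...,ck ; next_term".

  a_2 = 3·1 + -2·2 = -1
  a_3 = 3·-1 + -2·1 = -5
  a_4 = 3·-5 + -2·-1 = -13
  a_5 = 3·-13 + -2·-5 = -29
  a_6 = 3·-29 + -2·-13 = -61
  a_7 = 3·-61 + -2·-29 = -125
  a_8 = 3·-125 + -2·-61 = -253
  a_9 = 3·-253 + -2·-125 = -509

3,-2 ; -509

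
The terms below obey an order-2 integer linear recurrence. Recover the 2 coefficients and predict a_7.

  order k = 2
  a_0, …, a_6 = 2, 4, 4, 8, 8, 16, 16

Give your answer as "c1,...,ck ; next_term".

  a_2 = 0·4 + 2·2 = 4
  a_3 = 0·4 + 2·4 = 8
  a_4 = 0·8 + 2·4 = 8
  a_5 = 0·8 + 2·8 = 16
  a_6 = 0·16 + 2·8 = 16
  a_7 = 0·16 + 2·16 = 32

0,2 ; 32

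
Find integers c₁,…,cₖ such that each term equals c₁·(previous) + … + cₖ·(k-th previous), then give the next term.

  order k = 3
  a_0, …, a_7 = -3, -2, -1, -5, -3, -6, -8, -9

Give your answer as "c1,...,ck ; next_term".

  a_3 = 0·-1 + 1·-2 + 1·-3 = -5
  a_4 = 0·-5 + 1·-1 + 1·-2 = -3
  a_5 = 0·-3 + 1·-5 + 1·-1 = -6
  a_6 = 0·-6 + 1·-3 + 1·-5 = -8
  a_7 = 0·-8 + 1·-6 + 1·-3 = -9
  a_8 = 0·-9 + 1·-8 + 1·-6 = -14

0,1,1 ; -14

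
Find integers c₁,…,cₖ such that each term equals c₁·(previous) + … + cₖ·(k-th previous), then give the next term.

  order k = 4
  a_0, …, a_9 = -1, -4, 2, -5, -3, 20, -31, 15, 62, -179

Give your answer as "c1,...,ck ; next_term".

-1,-1,2,-2 ; 209

  a_4 = -1·-5 + -1·2 + 2·-4 + -2·-1 = -3
  a_5 = -1·-3 + -1·-5 + 2·2 + -2·-4 = 20
  a_6 = -1·20 + -1·-3 + 2·-5 + -2·2 = -31
  a_7 = -1·-31 + -1·20 + 2·-3 + -2·-5 = 15
  a_8 = -1·15 + -1·-31 + 2·20 + -2·-3 = 62
  a_9 = -1·62 + -1·15 + 2·-31 + -2·20 = -179
  a_10 = -1·-179 + -1·62 + 2·15 + -2·-31 = 209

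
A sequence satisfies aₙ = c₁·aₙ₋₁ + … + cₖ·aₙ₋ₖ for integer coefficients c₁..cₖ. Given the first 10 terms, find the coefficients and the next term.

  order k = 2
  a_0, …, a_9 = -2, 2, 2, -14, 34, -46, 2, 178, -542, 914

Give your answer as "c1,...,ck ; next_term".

  a_2 = -3·2 + -4·-2 = 2
  a_3 = -3·2 + -4·2 = -14
  a_4 = -3·-14 + -4·2 = 34
  a_5 = -3·34 + -4·-14 = -46
  a_6 = -3·-46 + -4·34 = 2
  a_7 = -3·2 + -4·-46 = 178
  a_8 = -3·178 + -4·2 = -542
  a_9 = -3·-542 + -4·178 = 914
  a_10 = -3·914 + -4·-542 = -574

-3,-4 ; -574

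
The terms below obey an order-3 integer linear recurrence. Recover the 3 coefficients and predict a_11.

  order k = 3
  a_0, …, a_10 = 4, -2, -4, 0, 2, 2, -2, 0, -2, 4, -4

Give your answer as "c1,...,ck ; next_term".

  a_3 = -1·-4 + 0·-2 + -1·4 = 0
  a_4 = -1·0 + 0·-4 + -1·-2 = 2
  a_5 = -1·2 + 0·0 + -1·-4 = 2
  a_6 = -1·2 + 0·2 + -1·0 = -2
  a_7 = -1·-2 + 0·2 + -1·2 = 0
  a_8 = -1·0 + 0·-2 + -1·2 = -2
  a_9 = -1·-2 + 0·0 + -1·-2 = 4
  a_10 = -1·4 + 0·-2 + -1·0 = -4
  a_11 = -1·-4 + 0·4 + -1·-2 = 6

-1,0,-1 ; 6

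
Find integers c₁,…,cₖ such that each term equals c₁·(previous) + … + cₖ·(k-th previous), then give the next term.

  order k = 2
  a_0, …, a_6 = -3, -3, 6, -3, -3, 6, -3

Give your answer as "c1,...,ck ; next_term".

-1,-1 ; -3

  a_2 = -1·-3 + -1·-3 = 6
  a_3 = -1·6 + -1·-3 = -3
  a_4 = -1·-3 + -1·6 = -3
  a_5 = -1·-3 + -1·-3 = 6
  a_6 = -1·6 + -1·-3 = -3
  a_7 = -1·-3 + -1·6 = -3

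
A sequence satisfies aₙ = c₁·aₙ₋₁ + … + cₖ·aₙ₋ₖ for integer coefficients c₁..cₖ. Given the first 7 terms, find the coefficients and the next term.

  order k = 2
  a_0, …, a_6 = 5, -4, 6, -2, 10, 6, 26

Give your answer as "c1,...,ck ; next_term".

1,2 ; 38

  a_2 = 1·-4 + 2·5 = 6
  a_3 = 1·6 + 2·-4 = -2
  a_4 = 1·-2 + 2·6 = 10
  a_5 = 1·10 + 2·-2 = 6
  a_6 = 1·6 + 2·10 = 26
  a_7 = 1·26 + 2·6 = 38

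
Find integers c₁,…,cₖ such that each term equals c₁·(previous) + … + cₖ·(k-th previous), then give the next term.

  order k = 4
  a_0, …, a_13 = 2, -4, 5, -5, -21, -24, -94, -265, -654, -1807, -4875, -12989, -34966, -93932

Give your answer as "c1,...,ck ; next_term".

2,1,3,-2 ; -252047

  a_4 = 2·-5 + 1·5 + 3·-4 + -2·2 = -21
  a_5 = 2·-21 + 1·-5 + 3·5 + -2·-4 = -24
  a_6 = 2·-24 + 1·-21 + 3·-5 + -2·5 = -94
  a_7 = 2·-94 + 1·-24 + 3·-21 + -2·-5 = -265
  a_8 = 2·-265 + 1·-94 + 3·-24 + -2·-21 = -654
  a_9 = 2·-654 + 1·-265 + 3·-94 + -2·-24 = -1807
  a_10 = 2·-1807 + 1·-654 + 3·-265 + -2·-94 = -4875
  a_11 = 2·-4875 + 1·-1807 + 3·-654 + -2·-265 = -12989
  a_12 = 2·-12989 + 1·-4875 + 3·-1807 + -2·-654 = -34966
  a_13 = 2·-34966 + 1·-12989 + 3·-4875 + -2·-1807 = -93932
  a_14 = 2·-93932 + 1·-34966 + 3·-12989 + -2·-4875 = -252047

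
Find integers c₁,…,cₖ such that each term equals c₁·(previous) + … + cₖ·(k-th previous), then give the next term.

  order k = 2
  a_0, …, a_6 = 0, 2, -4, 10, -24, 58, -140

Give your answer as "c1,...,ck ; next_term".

-2,1 ; 338

  a_2 = -2·2 + 1·0 = -4
  a_3 = -2·-4 + 1·2 = 10
  a_4 = -2·10 + 1·-4 = -24
  a_5 = -2·-24 + 1·10 = 58
  a_6 = -2·58 + 1·-24 = -140
  a_7 = -2·-140 + 1·58 = 338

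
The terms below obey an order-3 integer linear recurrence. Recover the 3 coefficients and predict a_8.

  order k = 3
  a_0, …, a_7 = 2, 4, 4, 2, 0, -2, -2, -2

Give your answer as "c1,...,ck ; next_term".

0,1,-1 ; 0

  a_3 = 0·4 + 1·4 + -1·2 = 2
  a_4 = 0·2 + 1·4 + -1·4 = 0
  a_5 = 0·0 + 1·2 + -1·4 = -2
  a_6 = 0·-2 + 1·0 + -1·2 = -2
  a_7 = 0·-2 + 1·-2 + -1·0 = -2
  a_8 = 0·-2 + 1·-2 + -1·-2 = 0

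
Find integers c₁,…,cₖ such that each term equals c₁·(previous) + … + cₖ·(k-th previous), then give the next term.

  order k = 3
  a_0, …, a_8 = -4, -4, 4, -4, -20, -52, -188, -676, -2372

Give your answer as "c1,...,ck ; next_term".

  a_3 = 3·4 + 1·-4 + 3·-4 = -4
  a_4 = 3·-4 + 1·4 + 3·-4 = -20
  a_5 = 3·-20 + 1·-4 + 3·4 = -52
  a_6 = 3·-52 + 1·-20 + 3·-4 = -188
  a_7 = 3·-188 + 1·-52 + 3·-20 = -676
  a_8 = 3·-676 + 1·-188 + 3·-52 = -2372
  a_9 = 3·-2372 + 1·-676 + 3·-188 = -8356

3,1,3 ; -8356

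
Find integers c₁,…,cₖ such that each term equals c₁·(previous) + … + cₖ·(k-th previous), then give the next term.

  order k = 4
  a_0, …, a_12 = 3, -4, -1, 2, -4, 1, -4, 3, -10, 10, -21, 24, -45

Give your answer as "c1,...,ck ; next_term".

  a_4 = -1·2 + 1·-1 + 1·-4 + 1·3 = -4
  a_5 = -1·-4 + 1·2 + 1·-1 + 1·-4 = 1
  a_6 = -1·1 + 1·-4 + 1·2 + 1·-1 = -4
  a_7 = -1·-4 + 1·1 + 1·-4 + 1·2 = 3
  a_8 = -1·3 + 1·-4 + 1·1 + 1·-4 = -10
  a_9 = -1·-10 + 1·3 + 1·-4 + 1·1 = 10
  a_10 = -1·10 + 1·-10 + 1·3 + 1·-4 = -21
  a_11 = -1·-21 + 1·10 + 1·-10 + 1·3 = 24
  a_12 = -1·24 + 1·-21 + 1·10 + 1·-10 = -45
  a_13 = -1·-45 + 1·24 + 1·-21 + 1·10 = 58

-1,1,1,1 ; 58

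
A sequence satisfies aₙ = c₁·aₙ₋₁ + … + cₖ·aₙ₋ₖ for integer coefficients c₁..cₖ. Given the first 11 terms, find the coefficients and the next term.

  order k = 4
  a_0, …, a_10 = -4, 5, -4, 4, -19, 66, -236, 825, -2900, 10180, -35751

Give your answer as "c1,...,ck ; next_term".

-3,2,1,1 ; 125538

  a_4 = -3·4 + 2·-4 + 1·5 + 1·-4 = -19
  a_5 = -3·-19 + 2·4 + 1·-4 + 1·5 = 66
  a_6 = -3·66 + 2·-19 + 1·4 + 1·-4 = -236
  a_7 = -3·-236 + 2·66 + 1·-19 + 1·4 = 825
  a_8 = -3·825 + 2·-236 + 1·66 + 1·-19 = -2900
  a_9 = -3·-2900 + 2·825 + 1·-236 + 1·66 = 10180
  a_10 = -3·10180 + 2·-2900 + 1·825 + 1·-236 = -35751
  a_11 = -3·-35751 + 2·10180 + 1·-2900 + 1·825 = 125538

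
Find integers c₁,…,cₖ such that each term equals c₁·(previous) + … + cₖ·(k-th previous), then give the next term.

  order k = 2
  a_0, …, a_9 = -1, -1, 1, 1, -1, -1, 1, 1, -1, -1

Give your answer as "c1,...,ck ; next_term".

  a_2 = 0·-1 + -1·-1 = 1
  a_3 = 0·1 + -1·-1 = 1
  a_4 = 0·1 + -1·1 = -1
  a_5 = 0·-1 + -1·1 = -1
  a_6 = 0·-1 + -1·-1 = 1
  a_7 = 0·1 + -1·-1 = 1
  a_8 = 0·1 + -1·1 = -1
  a_9 = 0·-1 + -1·1 = -1
  a_10 = 0·-1 + -1·-1 = 1

0,-1 ; 1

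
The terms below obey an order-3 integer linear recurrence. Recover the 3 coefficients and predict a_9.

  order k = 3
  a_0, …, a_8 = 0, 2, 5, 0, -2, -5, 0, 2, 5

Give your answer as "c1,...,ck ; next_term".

0,0,-1 ; 0

  a_3 = 0·5 + 0·2 + -1·0 = 0
  a_4 = 0·0 + 0·5 + -1·2 = -2
  a_5 = 0·-2 + 0·0 + -1·5 = -5
  a_6 = 0·-5 + 0·-2 + -1·0 = 0
  a_7 = 0·0 + 0·-5 + -1·-2 = 2
  a_8 = 0·2 + 0·0 + -1·-5 = 5
  a_9 = 0·5 + 0·2 + -1·0 = 0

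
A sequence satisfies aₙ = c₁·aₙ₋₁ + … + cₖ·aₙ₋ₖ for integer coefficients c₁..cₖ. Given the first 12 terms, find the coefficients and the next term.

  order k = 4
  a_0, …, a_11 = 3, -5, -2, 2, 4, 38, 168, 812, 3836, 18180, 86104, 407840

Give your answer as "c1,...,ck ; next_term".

  a_4 = 4·2 + 4·-2 + -2·-5 + -2·3 = 4
  a_5 = 4·4 + 4·2 + -2·-2 + -2·-5 = 38
  a_6 = 4·38 + 4·4 + -2·2 + -2·-2 = 168
  a_7 = 4·168 + 4·38 + -2·4 + -2·2 = 812
  a_8 = 4·812 + 4·168 + -2·38 + -2·4 = 3836
  a_9 = 4·3836 + 4·812 + -2·168 + -2·38 = 18180
  a_10 = 4·18180 + 4·3836 + -2·812 + -2·168 = 86104
  a_11 = 4·86104 + 4·18180 + -2·3836 + -2·812 = 407840
  a_12 = 4·407840 + 4·86104 + -2·18180 + -2·3836 = 1931744

4,4,-2,-2 ; 1931744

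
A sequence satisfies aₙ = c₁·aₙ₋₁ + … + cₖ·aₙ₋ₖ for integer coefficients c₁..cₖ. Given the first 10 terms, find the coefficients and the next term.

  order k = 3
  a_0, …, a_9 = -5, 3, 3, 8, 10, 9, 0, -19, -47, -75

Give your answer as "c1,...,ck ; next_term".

  a_3 = 2·3 + -1·3 + -1·-5 = 8
  a_4 = 2·8 + -1·3 + -1·3 = 10
  a_5 = 2·10 + -1·8 + -1·3 = 9
  a_6 = 2·9 + -1·10 + -1·8 = 0
  a_7 = 2·0 + -1·9 + -1·10 = -19
  a_8 = 2·-19 + -1·0 + -1·9 = -47
  a_9 = 2·-47 + -1·-19 + -1·0 = -75
  a_10 = 2·-75 + -1·-47 + -1·-19 = -84

2,-1,-1 ; -84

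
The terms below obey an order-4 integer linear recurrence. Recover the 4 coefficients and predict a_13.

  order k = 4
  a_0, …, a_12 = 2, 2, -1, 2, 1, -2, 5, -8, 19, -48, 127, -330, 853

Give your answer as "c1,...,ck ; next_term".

-3,-1,1,2 ; -2198

  a_4 = -3·2 + -1·-1 + 1·2 + 2·2 = 1
  a_5 = -3·1 + -1·2 + 1·-1 + 2·2 = -2
  a_6 = -3·-2 + -1·1 + 1·2 + 2·-1 = 5
  a_7 = -3·5 + -1·-2 + 1·1 + 2·2 = -8
  a_8 = -3·-8 + -1·5 + 1·-2 + 2·1 = 19
  a_9 = -3·19 + -1·-8 + 1·5 + 2·-2 = -48
  a_10 = -3·-48 + -1·19 + 1·-8 + 2·5 = 127
  a_11 = -3·127 + -1·-48 + 1·19 + 2·-8 = -330
  a_12 = -3·-330 + -1·127 + 1·-48 + 2·19 = 853
  a_13 = -3·853 + -1·-330 + 1·127 + 2·-48 = -2198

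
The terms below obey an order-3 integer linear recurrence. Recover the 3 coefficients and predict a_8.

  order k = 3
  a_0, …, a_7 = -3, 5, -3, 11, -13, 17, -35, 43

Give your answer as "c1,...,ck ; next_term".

  a_3 = 0·-3 + 1·5 + -2·-3 = 11
  a_4 = 0·11 + 1·-3 + -2·5 = -13
  a_5 = 0·-13 + 1·11 + -2·-3 = 17
  a_6 = 0·17 + 1·-13 + -2·11 = -35
  a_7 = 0·-35 + 1·17 + -2·-13 = 43
  a_8 = 0·43 + 1·-35 + -2·17 = -69

0,1,-2 ; -69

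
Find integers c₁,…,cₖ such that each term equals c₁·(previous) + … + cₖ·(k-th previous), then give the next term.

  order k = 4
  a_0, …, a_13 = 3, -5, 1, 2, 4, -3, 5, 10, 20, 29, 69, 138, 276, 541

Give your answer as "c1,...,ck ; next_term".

1,1,1,2 ; 1093

  a_4 = 1·2 + 1·1 + 1·-5 + 2·3 = 4
  a_5 = 1·4 + 1·2 + 1·1 + 2·-5 = -3
  a_6 = 1·-3 + 1·4 + 1·2 + 2·1 = 5
  a_7 = 1·5 + 1·-3 + 1·4 + 2·2 = 10
  a_8 = 1·10 + 1·5 + 1·-3 + 2·4 = 20
  a_9 = 1·20 + 1·10 + 1·5 + 2·-3 = 29
  a_10 = 1·29 + 1·20 + 1·10 + 2·5 = 69
  a_11 = 1·69 + 1·29 + 1·20 + 2·10 = 138
  a_12 = 1·138 + 1·69 + 1·29 + 2·20 = 276
  a_13 = 1·276 + 1·138 + 1·69 + 2·29 = 541
  a_14 = 1·541 + 1·276 + 1·138 + 2·69 = 1093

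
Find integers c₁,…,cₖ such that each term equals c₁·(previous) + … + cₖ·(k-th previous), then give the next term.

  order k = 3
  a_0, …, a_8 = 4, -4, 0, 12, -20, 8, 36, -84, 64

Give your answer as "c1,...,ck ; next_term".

  a_3 = -1·0 + -1·-4 + 2·4 = 12
  a_4 = -1·12 + -1·0 + 2·-4 = -20
  a_5 = -1·-20 + -1·12 + 2·0 = 8
  a_6 = -1·8 + -1·-20 + 2·12 = 36
  a_7 = -1·36 + -1·8 + 2·-20 = -84
  a_8 = -1·-84 + -1·36 + 2·8 = 64
  a_9 = -1·64 + -1·-84 + 2·36 = 92

-1,-1,2 ; 92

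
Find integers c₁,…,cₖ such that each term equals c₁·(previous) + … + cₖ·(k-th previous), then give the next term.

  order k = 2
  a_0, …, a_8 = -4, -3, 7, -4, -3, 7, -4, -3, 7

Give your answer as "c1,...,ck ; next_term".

  a_2 = -1·-3 + -1·-4 = 7
  a_3 = -1·7 + -1·-3 = -4
  a_4 = -1·-4 + -1·7 = -3
  a_5 = -1·-3 + -1·-4 = 7
  a_6 = -1·7 + -1·-3 = -4
  a_7 = -1·-4 + -1·7 = -3
  a_8 = -1·-3 + -1·-4 = 7
  a_9 = -1·7 + -1·-3 = -4

-1,-1 ; -4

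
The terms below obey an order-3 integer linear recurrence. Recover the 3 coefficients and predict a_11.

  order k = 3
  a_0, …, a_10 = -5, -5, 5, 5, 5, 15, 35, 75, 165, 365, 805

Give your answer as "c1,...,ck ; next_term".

2,0,1 ; 1775

  a_3 = 2·5 + 0·-5 + 1·-5 = 5
  a_4 = 2·5 + 0·5 + 1·-5 = 5
  a_5 = 2·5 + 0·5 + 1·5 = 15
  a_6 = 2·15 + 0·5 + 1·5 = 35
  a_7 = 2·35 + 0·15 + 1·5 = 75
  a_8 = 2·75 + 0·35 + 1·15 = 165
  a_9 = 2·165 + 0·75 + 1·35 = 365
  a_10 = 2·365 + 0·165 + 1·75 = 805
  a_11 = 2·805 + 0·365 + 1·165 = 1775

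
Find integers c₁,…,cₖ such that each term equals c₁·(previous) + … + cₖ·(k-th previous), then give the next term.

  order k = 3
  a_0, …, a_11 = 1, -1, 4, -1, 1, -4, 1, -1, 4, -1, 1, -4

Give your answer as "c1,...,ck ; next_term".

  a_3 = 0·4 + 0·-1 + -1·1 = -1
  a_4 = 0·-1 + 0·4 + -1·-1 = 1
  a_5 = 0·1 + 0·-1 + -1·4 = -4
  a_6 = 0·-4 + 0·1 + -1·-1 = 1
  a_7 = 0·1 + 0·-4 + -1·1 = -1
  a_8 = 0·-1 + 0·1 + -1·-4 = 4
  a_9 = 0·4 + 0·-1 + -1·1 = -1
  a_10 = 0·-1 + 0·4 + -1·-1 = 1
  a_11 = 0·1 + 0·-1 + -1·4 = -4
  a_12 = 0·-4 + 0·1 + -1·-1 = 1

0,0,-1 ; 1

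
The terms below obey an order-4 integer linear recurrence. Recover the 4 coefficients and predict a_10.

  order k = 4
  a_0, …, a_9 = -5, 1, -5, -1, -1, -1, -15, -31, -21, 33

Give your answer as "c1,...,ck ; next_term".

2,-3,1,3 ; 53

  a_4 = 2·-1 + -3·-5 + 1·1 + 3·-5 = -1
  a_5 = 2·-1 + -3·-1 + 1·-5 + 3·1 = -1
  a_6 = 2·-1 + -3·-1 + 1·-1 + 3·-5 = -15
  a_7 = 2·-15 + -3·-1 + 1·-1 + 3·-1 = -31
  a_8 = 2·-31 + -3·-15 + 1·-1 + 3·-1 = -21
  a_9 = 2·-21 + -3·-31 + 1·-15 + 3·-1 = 33
  a_10 = 2·33 + -3·-21 + 1·-31 + 3·-15 = 53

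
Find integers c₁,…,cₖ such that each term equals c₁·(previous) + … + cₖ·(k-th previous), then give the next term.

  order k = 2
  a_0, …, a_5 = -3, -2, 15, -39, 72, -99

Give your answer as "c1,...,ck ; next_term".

-3,-3 ; 81

  a_2 = -3·-2 + -3·-3 = 15
  a_3 = -3·15 + -3·-2 = -39
  a_4 = -3·-39 + -3·15 = 72
  a_5 = -3·72 + -3·-39 = -99
  a_6 = -3·-99 + -3·72 = 81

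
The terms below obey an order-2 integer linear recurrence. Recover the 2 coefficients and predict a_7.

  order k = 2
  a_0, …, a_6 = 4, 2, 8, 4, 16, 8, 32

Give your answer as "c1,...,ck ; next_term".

  a_2 = 0·2 + 2·4 = 8
  a_3 = 0·8 + 2·2 = 4
  a_4 = 0·4 + 2·8 = 16
  a_5 = 0·16 + 2·4 = 8
  a_6 = 0·8 + 2·16 = 32
  a_7 = 0·32 + 2·8 = 16

0,2 ; 16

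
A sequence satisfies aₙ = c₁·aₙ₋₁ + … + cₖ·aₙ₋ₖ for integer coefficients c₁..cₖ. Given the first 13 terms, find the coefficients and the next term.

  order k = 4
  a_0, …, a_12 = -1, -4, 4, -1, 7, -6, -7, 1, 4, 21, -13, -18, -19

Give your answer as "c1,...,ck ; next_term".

  a_4 = -1·-1 + -1·4 + -2·-4 + -2·-1 = 7
  a_5 = -1·7 + -1·-1 + -2·4 + -2·-4 = -6
  a_6 = -1·-6 + -1·7 + -2·-1 + -2·4 = -7
  a_7 = -1·-7 + -1·-6 + -2·7 + -2·-1 = 1
  a_8 = -1·1 + -1·-7 + -2·-6 + -2·7 = 4
  a_9 = -1·4 + -1·1 + -2·-7 + -2·-6 = 21
  a_10 = -1·21 + -1·4 + -2·1 + -2·-7 = -13
  a_11 = -1·-13 + -1·21 + -2·4 + -2·1 = -18
  a_12 = -1·-18 + -1·-13 + -2·21 + -2·4 = -19
  a_13 = -1·-19 + -1·-18 + -2·-13 + -2·21 = 21

-1,-1,-2,-2 ; 21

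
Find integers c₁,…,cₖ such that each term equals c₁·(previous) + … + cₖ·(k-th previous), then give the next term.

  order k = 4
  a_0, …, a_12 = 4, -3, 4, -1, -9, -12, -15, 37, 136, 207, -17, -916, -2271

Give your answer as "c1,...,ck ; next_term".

1,-1,-4,-4 ; -2115

  a_4 = 1·-1 + -1·4 + -4·-3 + -4·4 = -9
  a_5 = 1·-9 + -1·-1 + -4·4 + -4·-3 = -12
  a_6 = 1·-12 + -1·-9 + -4·-1 + -4·4 = -15
  a_7 = 1·-15 + -1·-12 + -4·-9 + -4·-1 = 37
  a_8 = 1·37 + -1·-15 + -4·-12 + -4·-9 = 136
  a_9 = 1·136 + -1·37 + -4·-15 + -4·-12 = 207
  a_10 = 1·207 + -1·136 + -4·37 + -4·-15 = -17
  a_11 = 1·-17 + -1·207 + -4·136 + -4·37 = -916
  a_12 = 1·-916 + -1·-17 + -4·207 + -4·136 = -2271
  a_13 = 1·-2271 + -1·-916 + -4·-17 + -4·207 = -2115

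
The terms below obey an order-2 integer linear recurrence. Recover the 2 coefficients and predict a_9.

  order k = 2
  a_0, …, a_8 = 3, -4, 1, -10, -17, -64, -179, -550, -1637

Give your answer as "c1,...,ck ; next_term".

2,3 ; -4924

  a_2 = 2·-4 + 3·3 = 1
  a_3 = 2·1 + 3·-4 = -10
  a_4 = 2·-10 + 3·1 = -17
  a_5 = 2·-17 + 3·-10 = -64
  a_6 = 2·-64 + 3·-17 = -179
  a_7 = 2·-179 + 3·-64 = -550
  a_8 = 2·-550 + 3·-179 = -1637
  a_9 = 2·-1637 + 3·-550 = -4924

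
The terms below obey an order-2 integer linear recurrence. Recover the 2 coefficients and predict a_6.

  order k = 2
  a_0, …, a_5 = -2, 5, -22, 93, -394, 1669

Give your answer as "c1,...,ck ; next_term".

-4,1 ; -7070

  a_2 = -4·5 + 1·-2 = -22
  a_3 = -4·-22 + 1·5 = 93
  a_4 = -4·93 + 1·-22 = -394
  a_5 = -4·-394 + 1·93 = 1669
  a_6 = -4·1669 + 1·-394 = -7070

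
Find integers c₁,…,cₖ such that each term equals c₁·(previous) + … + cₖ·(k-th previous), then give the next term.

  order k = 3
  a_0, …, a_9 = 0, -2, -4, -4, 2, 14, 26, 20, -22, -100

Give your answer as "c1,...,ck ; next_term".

1,0,-3 ; -160

  a_3 = 1·-4 + 0·-2 + -3·0 = -4
  a_4 = 1·-4 + 0·-4 + -3·-2 = 2
  a_5 = 1·2 + 0·-4 + -3·-4 = 14
  a_6 = 1·14 + 0·2 + -3·-4 = 26
  a_7 = 1·26 + 0·14 + -3·2 = 20
  a_8 = 1·20 + 0·26 + -3·14 = -22
  a_9 = 1·-22 + 0·20 + -3·26 = -100
  a_10 = 1·-100 + 0·-22 + -3·20 = -160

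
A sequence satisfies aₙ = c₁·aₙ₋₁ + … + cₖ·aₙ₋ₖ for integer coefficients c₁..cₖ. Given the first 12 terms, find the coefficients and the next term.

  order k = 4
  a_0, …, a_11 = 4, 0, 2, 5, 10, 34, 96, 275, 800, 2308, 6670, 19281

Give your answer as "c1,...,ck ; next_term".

  a_4 = 2·5 + 2·2 + 2·0 + -1·4 = 10
  a_5 = 2·10 + 2·5 + 2·2 + -1·0 = 34
  a_6 = 2·34 + 2·10 + 2·5 + -1·2 = 96
  a_7 = 2·96 + 2·34 + 2·10 + -1·5 = 275
  a_8 = 2·275 + 2·96 + 2·34 + -1·10 = 800
  a_9 = 2·800 + 2·275 + 2·96 + -1·34 = 2308
  a_10 = 2·2308 + 2·800 + 2·275 + -1·96 = 6670
  a_11 = 2·6670 + 2·2308 + 2·800 + -1·275 = 19281
  a_12 = 2·19281 + 2·6670 + 2·2308 + -1·800 = 55718

2,2,2,-1 ; 55718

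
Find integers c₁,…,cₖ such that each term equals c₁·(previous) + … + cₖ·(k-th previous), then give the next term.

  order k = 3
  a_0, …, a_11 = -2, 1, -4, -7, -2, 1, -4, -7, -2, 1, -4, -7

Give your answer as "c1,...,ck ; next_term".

1,-1,1 ; -2

  a_3 = 1·-4 + -1·1 + 1·-2 = -7
  a_4 = 1·-7 + -1·-4 + 1·1 = -2
  a_5 = 1·-2 + -1·-7 + 1·-4 = 1
  a_6 = 1·1 + -1·-2 + 1·-7 = -4
  a_7 = 1·-4 + -1·1 + 1·-2 = -7
  a_8 = 1·-7 + -1·-4 + 1·1 = -2
  a_9 = 1·-2 + -1·-7 + 1·-4 = 1
  a_10 = 1·1 + -1·-2 + 1·-7 = -4
  a_11 = 1·-4 + -1·1 + 1·-2 = -7
  a_12 = 1·-7 + -1·-4 + 1·1 = -2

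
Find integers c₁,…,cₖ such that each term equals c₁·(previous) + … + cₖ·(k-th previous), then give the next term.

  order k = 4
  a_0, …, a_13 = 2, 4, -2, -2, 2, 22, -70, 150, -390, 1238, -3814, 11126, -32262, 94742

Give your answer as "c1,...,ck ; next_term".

  a_4 = -3·-2 + -2·-2 + -4·4 + 4·2 = 2
  a_5 = -3·2 + -2·-2 + -4·-2 + 4·4 = 22
  a_6 = -3·22 + -2·2 + -4·-2 + 4·-2 = -70
  a_7 = -3·-70 + -2·22 + -4·2 + 4·-2 = 150
  a_8 = -3·150 + -2·-70 + -4·22 + 4·2 = -390
  a_9 = -3·-390 + -2·150 + -4·-70 + 4·22 = 1238
  a_10 = -3·1238 + -2·-390 + -4·150 + 4·-70 = -3814
  a_11 = -3·-3814 + -2·1238 + -4·-390 + 4·150 = 11126
  a_12 = -3·11126 + -2·-3814 + -4·1238 + 4·-390 = -32262
  a_13 = -3·-32262 + -2·11126 + -4·-3814 + 4·1238 = 94742
  a_14 = -3·94742 + -2·-32262 + -4·11126 + 4·-3814 = -279462

-3,-2,-4,4 ; -279462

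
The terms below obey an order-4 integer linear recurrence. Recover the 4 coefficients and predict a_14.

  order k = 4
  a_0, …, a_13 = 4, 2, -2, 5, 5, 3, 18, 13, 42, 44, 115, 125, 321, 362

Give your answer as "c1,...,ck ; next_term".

  a_4 = -1·5 + 2·-2 + 3·2 + 2·4 = 5
  a_5 = -1·5 + 2·5 + 3·-2 + 2·2 = 3
  a_6 = -1·3 + 2·5 + 3·5 + 2·-2 = 18
  a_7 = -1·18 + 2·3 + 3·5 + 2·5 = 13
  a_8 = -1·13 + 2·18 + 3·3 + 2·5 = 42
  a_9 = -1·42 + 2·13 + 3·18 + 2·3 = 44
  a_10 = -1·44 + 2·42 + 3·13 + 2·18 = 115
  a_11 = -1·115 + 2·44 + 3·42 + 2·13 = 125
  a_12 = -1·125 + 2·115 + 3·44 + 2·42 = 321
  a_13 = -1·321 + 2·125 + 3·115 + 2·44 = 362
  a_14 = -1·362 + 2·321 + 3·125 + 2·115 = 885

-1,2,3,2 ; 885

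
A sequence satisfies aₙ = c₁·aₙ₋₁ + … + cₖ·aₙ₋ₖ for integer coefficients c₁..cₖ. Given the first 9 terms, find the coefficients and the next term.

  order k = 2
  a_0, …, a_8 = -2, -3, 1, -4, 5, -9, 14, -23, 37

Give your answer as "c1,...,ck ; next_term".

  a_2 = -1·-3 + 1·-2 = 1
  a_3 = -1·1 + 1·-3 = -4
  a_4 = -1·-4 + 1·1 = 5
  a_5 = -1·5 + 1·-4 = -9
  a_6 = -1·-9 + 1·5 = 14
  a_7 = -1·14 + 1·-9 = -23
  a_8 = -1·-23 + 1·14 = 37
  a_9 = -1·37 + 1·-23 = -60

-1,1 ; -60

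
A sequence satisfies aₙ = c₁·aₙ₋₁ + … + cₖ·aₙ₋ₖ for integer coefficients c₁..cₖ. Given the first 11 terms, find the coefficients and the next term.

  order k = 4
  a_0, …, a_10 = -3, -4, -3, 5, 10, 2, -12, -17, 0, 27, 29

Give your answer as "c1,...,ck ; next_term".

0,-1,-1,-1 ; -10

  a_4 = 0·5 + -1·-3 + -1·-4 + -1·-3 = 10
  a_5 = 0·10 + -1·5 + -1·-3 + -1·-4 = 2
  a_6 = 0·2 + -1·10 + -1·5 + -1·-3 = -12
  a_7 = 0·-12 + -1·2 + -1·10 + -1·5 = -17
  a_8 = 0·-17 + -1·-12 + -1·2 + -1·10 = 0
  a_9 = 0·0 + -1·-17 + -1·-12 + -1·2 = 27
  a_10 = 0·27 + -1·0 + -1·-17 + -1·-12 = 29
  a_11 = 0·29 + -1·27 + -1·0 + -1·-17 = -10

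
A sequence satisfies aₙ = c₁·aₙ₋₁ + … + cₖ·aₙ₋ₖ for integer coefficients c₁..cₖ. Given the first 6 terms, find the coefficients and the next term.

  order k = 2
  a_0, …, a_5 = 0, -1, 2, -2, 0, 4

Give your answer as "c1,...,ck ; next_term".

-2,-2 ; -8

  a_2 = -2·-1 + -2·0 = 2
  a_3 = -2·2 + -2·-1 = -2
  a_4 = -2·-2 + -2·2 = 0
  a_5 = -2·0 + -2·-2 = 4
  a_6 = -2·4 + -2·0 = -8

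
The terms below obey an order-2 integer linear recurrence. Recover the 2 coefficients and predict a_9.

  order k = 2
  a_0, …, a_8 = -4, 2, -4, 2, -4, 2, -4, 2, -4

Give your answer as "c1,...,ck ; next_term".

  a_2 = 0·2 + 1·-4 = -4
  a_3 = 0·-4 + 1·2 = 2
  a_4 = 0·2 + 1·-4 = -4
  a_5 = 0·-4 + 1·2 = 2
  a_6 = 0·2 + 1·-4 = -4
  a_7 = 0·-4 + 1·2 = 2
  a_8 = 0·2 + 1·-4 = -4
  a_9 = 0·-4 + 1·2 = 2

0,1 ; 2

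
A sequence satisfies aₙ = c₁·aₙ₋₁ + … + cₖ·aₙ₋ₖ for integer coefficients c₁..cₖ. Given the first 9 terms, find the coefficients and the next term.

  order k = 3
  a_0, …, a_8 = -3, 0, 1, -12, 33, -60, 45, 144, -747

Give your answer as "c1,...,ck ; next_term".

-3,-3,3 ; 1944

  a_3 = -3·1 + -3·0 + 3·-3 = -12
  a_4 = -3·-12 + -3·1 + 3·0 = 33
  a_5 = -3·33 + -3·-12 + 3·1 = -60
  a_6 = -3·-60 + -3·33 + 3·-12 = 45
  a_7 = -3·45 + -3·-60 + 3·33 = 144
  a_8 = -3·144 + -3·45 + 3·-60 = -747
  a_9 = -3·-747 + -3·144 + 3·45 = 1944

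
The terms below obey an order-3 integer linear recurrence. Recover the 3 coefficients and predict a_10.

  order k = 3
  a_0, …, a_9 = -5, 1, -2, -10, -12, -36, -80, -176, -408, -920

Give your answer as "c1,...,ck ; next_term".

1,2,2 ; -2088

  a_3 = 1·-2 + 2·1 + 2·-5 = -10
  a_4 = 1·-10 + 2·-2 + 2·1 = -12
  a_5 = 1·-12 + 2·-10 + 2·-2 = -36
  a_6 = 1·-36 + 2·-12 + 2·-10 = -80
  a_7 = 1·-80 + 2·-36 + 2·-12 = -176
  a_8 = 1·-176 + 2·-80 + 2·-36 = -408
  a_9 = 1·-408 + 2·-176 + 2·-80 = -920
  a_10 = 1·-920 + 2·-408 + 2·-176 = -2088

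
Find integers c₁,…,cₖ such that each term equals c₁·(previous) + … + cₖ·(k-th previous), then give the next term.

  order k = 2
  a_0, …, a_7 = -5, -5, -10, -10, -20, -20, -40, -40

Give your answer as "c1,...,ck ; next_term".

0,2 ; -80

  a_2 = 0·-5 + 2·-5 = -10
  a_3 = 0·-10 + 2·-5 = -10
  a_4 = 0·-10 + 2·-10 = -20
  a_5 = 0·-20 + 2·-10 = -20
  a_6 = 0·-20 + 2·-20 = -40
  a_7 = 0·-40 + 2·-20 = -40
  a_8 = 0·-40 + 2·-40 = -80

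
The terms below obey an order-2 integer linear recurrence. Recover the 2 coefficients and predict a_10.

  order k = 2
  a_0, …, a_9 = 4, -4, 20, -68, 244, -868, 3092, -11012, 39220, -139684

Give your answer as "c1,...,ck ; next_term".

-3,2 ; 497492

  a_2 = -3·-4 + 2·4 = 20
  a_3 = -3·20 + 2·-4 = -68
  a_4 = -3·-68 + 2·20 = 244
  a_5 = -3·244 + 2·-68 = -868
  a_6 = -3·-868 + 2·244 = 3092
  a_7 = -3·3092 + 2·-868 = -11012
  a_8 = -3·-11012 + 2·3092 = 39220
  a_9 = -3·39220 + 2·-11012 = -139684
  a_10 = -3·-139684 + 2·39220 = 497492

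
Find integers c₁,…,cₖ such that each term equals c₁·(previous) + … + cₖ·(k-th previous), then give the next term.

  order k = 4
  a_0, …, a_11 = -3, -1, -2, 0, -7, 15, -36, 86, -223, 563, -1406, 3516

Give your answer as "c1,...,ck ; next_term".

-2,0,-2,3 ; -8827

  a_4 = -2·0 + 0·-2 + -2·-1 + 3·-3 = -7
  a_5 = -2·-7 + 0·0 + -2·-2 + 3·-1 = 15
  a_6 = -2·15 + 0·-7 + -2·0 + 3·-2 = -36
  a_7 = -2·-36 + 0·15 + -2·-7 + 3·0 = 86
  a_8 = -2·86 + 0·-36 + -2·15 + 3·-7 = -223
  a_9 = -2·-223 + 0·86 + -2·-36 + 3·15 = 563
  a_10 = -2·563 + 0·-223 + -2·86 + 3·-36 = -1406
  a_11 = -2·-1406 + 0·563 + -2·-223 + 3·86 = 3516
  a_12 = -2·3516 + 0·-1406 + -2·563 + 3·-223 = -8827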